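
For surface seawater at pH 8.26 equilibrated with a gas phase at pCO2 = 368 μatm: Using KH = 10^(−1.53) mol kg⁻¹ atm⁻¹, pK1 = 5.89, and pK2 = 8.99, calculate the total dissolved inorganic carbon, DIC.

DIC = 3.03 mmol/kg

[CO2*] = KH · pCO2 = 10^(−1.53) × 368×10^-6 = 1.086×10^-5 mol/kg
α₀ = 1/(1 + K1/[H⁺] + K1K2/[H⁺]²) = 1/(1 + 10^+2.37 + 10^+1.64) = 0.003583
DIC = [CO2*]/α₀ = 1.086×10^-5 / 0.003583 = 3.03 mmol/kg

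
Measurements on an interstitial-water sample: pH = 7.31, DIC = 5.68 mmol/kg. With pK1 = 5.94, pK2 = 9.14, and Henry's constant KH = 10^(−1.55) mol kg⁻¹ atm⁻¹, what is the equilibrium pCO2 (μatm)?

α₀ = 1 / (1 + K1/[H⁺] + K1K2/[H⁺]²) = 1 / (1 + 10^+1.37 + 10^-0.46)
   = 1 / (1 + 23.442 + 0.34674) = 1/24.789 = 0.04034
[CO2*] = α₀ × DIC = 0.04034 × 5.68 = 0.2291 mmol/kg
pCO2 = [CO2*]/KH = 2.291×10^-4 / 2.818×10^-2 = 8130 μatm

pCO2 = 8130 μatm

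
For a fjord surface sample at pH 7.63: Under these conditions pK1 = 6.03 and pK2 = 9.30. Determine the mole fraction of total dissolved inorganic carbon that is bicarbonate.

α₁ = 1 / (1 + [H⁺]/K1 + K2/[H⁺]) = 1 / (1 + 10^-1.60 + 10^-1.67)
   = 1 / (1 + 0.025119 + 0.021380) = 1/1.0465 = 0.9556

α₁ = 0.956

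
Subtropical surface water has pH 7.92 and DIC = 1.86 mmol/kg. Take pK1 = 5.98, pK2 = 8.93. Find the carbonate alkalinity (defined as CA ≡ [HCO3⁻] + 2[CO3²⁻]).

CA = 2.00 mmol/kg

CA = [HCO3⁻] + 2[CO3²⁻] = (α₁ + 2α₂)·DIC
At pH 7.92: [H⁺]/K1 = 10^-1.94 = 0.011482, K2/[H⁺] = 10^-1.01 = 0.097724
α₁ = 1/(1 + 0.011482 + 0.097724) = 1/1.1092 = 0.9015; α₂ = α₁·K2/[H⁺] = 0.08810
α₁ + 2α₂ = 1.0778
CA = 1.0778 × 1.86 = 2.00 mmol/kg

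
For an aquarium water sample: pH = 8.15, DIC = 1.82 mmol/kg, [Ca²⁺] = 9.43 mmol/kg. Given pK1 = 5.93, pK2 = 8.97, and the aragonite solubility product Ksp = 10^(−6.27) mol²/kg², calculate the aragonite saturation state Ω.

α₂ = 1 / (1 + [H⁺]/K2 + [H⁺]²/(K1K2)) = 1 / (1 + 10^+0.82 + 10^-1.40)
   = 1 / (1 + 6.6069 + 0.039811) = 1/7.6467 = 0.1308
[CO3²⁻] = α₂ × DIC = 0.1308 × 1.82 = 0.2380 mmol/kg
Ksp = 10^(−6.27) = 5.370×10^-7
Ω = [Ca²⁺][CO3²⁻]/Ksp = (9.43×10^-3)(2.380×10^-4) / 5.370×10^-7 = 4.18

Ω = 4.18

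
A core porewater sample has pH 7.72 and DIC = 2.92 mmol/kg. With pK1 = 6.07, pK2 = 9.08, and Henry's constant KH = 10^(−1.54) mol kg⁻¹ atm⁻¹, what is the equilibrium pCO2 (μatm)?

α₀ = 1 / (1 + K1/[H⁺] + K1K2/[H⁺]²) = 1 / (1 + 10^+1.65 + 10^+0.29)
   = 1 / (1 + 44.668 + 1.9498) = 1/47.618 = 0.02100
[CO2*] = α₀ × DIC = 0.02100 × 2.92 = 0.06132 mmol/kg
pCO2 = [CO2*]/KH = 6.132×10^-5 / 2.884×10^-2 = 2130 μatm

pCO2 = 2130 μatm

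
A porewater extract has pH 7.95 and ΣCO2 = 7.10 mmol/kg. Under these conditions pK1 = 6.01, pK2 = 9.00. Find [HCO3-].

[HCO3⁻] = 6.45 mmol/kg

α₁ = 1 / (1 + [H⁺]/K1 + K2/[H⁺]) = 1 / (1 + 10^-1.94 + 10^-1.05)
   = 1 / (1 + 0.011482 + 0.089125) = 1/1.1006 = 0.9086
[HCO3⁻] = α₁ × DIC = 0.9086 × 7.10 = 6.45 mmol/kg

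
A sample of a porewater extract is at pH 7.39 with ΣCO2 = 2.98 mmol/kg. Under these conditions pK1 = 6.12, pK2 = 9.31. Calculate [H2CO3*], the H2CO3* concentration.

[CO2*] = 0.150 mmol/kg

α₀ = 1 / (1 + K1/[H⁺] + K1K2/[H⁺]²) = 1 / (1 + 10^+1.27 + 10^-0.65)
   = 1 / (1 + 18.621 + 0.22387) = 1/19.845 = 0.05039
[CO2*] = α₀ × DIC = 0.05039 × 2.98 = 0.150 mmol/kg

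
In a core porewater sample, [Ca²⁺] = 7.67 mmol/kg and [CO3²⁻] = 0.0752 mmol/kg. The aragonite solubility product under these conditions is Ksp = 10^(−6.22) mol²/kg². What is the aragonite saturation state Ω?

Ksp = 10^(−6.22) = 6.026×10^-7
Ω = [Ca²⁺][CO3²⁻]/Ksp = (7.67×10^-3)(0.0752×10^-3) / 6.026×10^-7 = 0.957

Ω = 0.957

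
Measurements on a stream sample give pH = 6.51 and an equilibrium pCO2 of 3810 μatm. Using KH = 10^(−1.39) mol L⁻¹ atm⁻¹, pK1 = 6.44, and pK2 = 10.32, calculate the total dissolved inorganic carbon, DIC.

[CO2*] = KH · pCO2 = 10^(−1.39) × 3810×10^-6 = 1.552×10^-4 mol/L
α₀ = 1/(1 + K1/[H⁺] + K1K2/[H⁺]²) = 1/(1 + 10^+0.07 + 10^-3.74) = 0.4598
DIC = [CO2*]/α₀ = 1.552×10^-4 / 0.4598 = 0.338 mmol/L

DIC = 0.338 mmol/L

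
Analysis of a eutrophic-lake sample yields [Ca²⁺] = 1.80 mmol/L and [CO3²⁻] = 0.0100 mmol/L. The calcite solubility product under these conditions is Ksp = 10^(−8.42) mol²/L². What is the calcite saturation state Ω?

Ksp = 10^(−8.42) = 3.802×10^-9
Ω = [Ca²⁺][CO3²⁻]/Ksp = (1.80×10^-3)(0.0100×10^-3) / 3.802×10^-9 = 4.73

Ω = 4.73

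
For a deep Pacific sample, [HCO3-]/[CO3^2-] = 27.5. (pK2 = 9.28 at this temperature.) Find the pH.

pH = 7.84

From K2 = [H⁺][CO3^2-]/[HCO3-]:  pH = pK2 − log₁₀([HCO3-]/[CO3^2-])
log₁₀(27.5) = +1.439
pH = 9.28 − (+1.439) = 7.84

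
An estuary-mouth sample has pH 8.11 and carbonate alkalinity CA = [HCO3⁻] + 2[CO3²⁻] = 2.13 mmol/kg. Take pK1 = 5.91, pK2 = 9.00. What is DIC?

DIC = 1.92 mmol/kg

CA = [HCO3⁻] + 2[CO3²⁻] = (α₁ + 2α₂)·DIC
At pH 8.11: [H⁺]/K1 = 10^-2.20 = 0.0063096, K2/[H⁺] = 10^-0.89 = 0.12882
α₁ = 1/(1 + 0.0063096 + 0.12882) = 1/1.1351 = 0.8810; α₂ = α₁·K2/[H⁺] = 0.1135
α₁ + 2α₂ = 1.1079
DIC = CA / (α₁ + 2α₂) = 2.13 / 1.1079 = 1.92 mmol/kg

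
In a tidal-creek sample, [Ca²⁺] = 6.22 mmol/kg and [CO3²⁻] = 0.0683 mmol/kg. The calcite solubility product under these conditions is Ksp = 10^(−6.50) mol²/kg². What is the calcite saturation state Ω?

Ω = 1.34

Ksp = 10^(−6.50) = 3.162×10^-7
Ω = [Ca²⁺][CO3²⁻]/Ksp = (6.22×10^-3)(0.0683×10^-3) / 3.162×10^-7 = 1.34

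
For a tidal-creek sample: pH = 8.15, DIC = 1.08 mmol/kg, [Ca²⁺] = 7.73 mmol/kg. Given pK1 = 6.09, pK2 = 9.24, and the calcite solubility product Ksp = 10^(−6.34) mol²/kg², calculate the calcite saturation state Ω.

α₂ = 1 / (1 + [H⁺]/K2 + [H⁺]²/(K1K2)) = 1 / (1 + 10^+1.09 + 10^-0.97)
   = 1 / (1 + 12.303 + 0.10715) = 1/13.410 = 0.07457
[CO3²⁻] = α₂ × DIC = 0.07457 × 1.08 = 0.08054 mmol/kg
Ksp = 10^(−6.34) = 4.571×10^-7
Ω = [Ca²⁺][CO3²⁻]/Ksp = (7.73×10^-3)(8.054×10^-5) / 4.571×10^-7 = 1.36

Ω = 1.36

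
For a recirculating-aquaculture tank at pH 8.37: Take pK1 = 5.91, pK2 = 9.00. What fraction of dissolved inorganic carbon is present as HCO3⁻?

α₁ = 0.808

α₁ = 1 / (1 + [H⁺]/K1 + K2/[H⁺]) = 1 / (1 + 10^-2.46 + 10^-0.63)
   = 1 / (1 + 0.0034674 + 0.23442) = 1/1.2379 = 0.8078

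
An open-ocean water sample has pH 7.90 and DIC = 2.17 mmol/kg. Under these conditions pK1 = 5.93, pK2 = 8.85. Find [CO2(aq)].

α₀ = 1 / (1 + K1/[H⁺] + K1K2/[H⁺]²) = 1 / (1 + 10^+1.97 + 10^+1.02)
   = 1 / (1 + 93.325 + 10.471) = 1/104.80 = 0.009542
[CO2*] = α₀ × DIC = 0.009542 × 2.17 = 0.0207 mmol/kg

[CO2*] = 0.0207 mmol/kg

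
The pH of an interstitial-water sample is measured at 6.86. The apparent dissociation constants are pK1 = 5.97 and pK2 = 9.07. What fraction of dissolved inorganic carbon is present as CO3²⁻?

α₂ = 0.00543

α₂ = 1 / (1 + [H⁺]/K2 + [H⁺]²/(K1K2)) = 1 / (1 + 10^+2.21 + 10^+1.32)
   = 1 / (1 + 162.18 + 20.893) = 1/184.07 = 0.005433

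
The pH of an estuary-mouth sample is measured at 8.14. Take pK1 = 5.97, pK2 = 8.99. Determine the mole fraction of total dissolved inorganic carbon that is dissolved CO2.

α₀ = 0.00589

α₀ = 1 / (1 + K1/[H⁺] + K1K2/[H⁺]²) = 1 / (1 + 10^+2.17 + 10^+1.32)
   = 1 / (1 + 147.91 + 20.893) = 1/169.80 = 0.005889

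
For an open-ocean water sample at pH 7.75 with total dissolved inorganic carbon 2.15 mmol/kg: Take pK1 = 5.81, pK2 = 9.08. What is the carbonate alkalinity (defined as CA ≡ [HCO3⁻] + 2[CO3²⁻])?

CA = 2.22 mmol/kg

CA = [HCO3⁻] + 2[CO3²⁻] = (α₁ + 2α₂)·DIC
At pH 7.75: [H⁺]/K1 = 10^-1.94 = 0.011482, K2/[H⁺] = 10^-1.33 = 0.046774
α₁ = 1/(1 + 0.011482 + 0.046774) = 1/1.0583 = 0.9450; α₂ = α₁·K2/[H⁺] = 0.04420
α₁ + 2α₂ = 1.0333
CA = 1.0333 × 2.15 = 2.22 mmol/kg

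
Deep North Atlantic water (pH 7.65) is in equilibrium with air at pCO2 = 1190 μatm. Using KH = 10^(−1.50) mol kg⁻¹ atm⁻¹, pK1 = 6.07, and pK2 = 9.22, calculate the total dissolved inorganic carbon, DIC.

DIC = 1.51 mmol/kg

[CO2*] = KH · pCO2 = 10^(−1.50) × 1190×10^-6 = 3.763×10^-5 mol/kg
α₀ = 1/(1 + K1/[H⁺] + K1K2/[H⁺]²) = 1/(1 + 10^+1.58 + 10^+0.01) = 0.02497
DIC = [CO2*]/α₀ = 3.763×10^-5 / 0.02497 = 1.51 mmol/kg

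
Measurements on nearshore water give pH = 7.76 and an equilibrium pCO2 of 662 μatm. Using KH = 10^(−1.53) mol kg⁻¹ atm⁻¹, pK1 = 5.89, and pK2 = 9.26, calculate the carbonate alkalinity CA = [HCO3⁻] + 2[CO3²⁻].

[CO2*] = KH · pCO2 = 10^(−1.53) × 662×10^-6 = 1.954×10^-5 mol/kg
α₀ = 1/(1 + K1/[H⁺] + K1K2/[H⁺]²) = 1/(1 + 10^+1.87 + 10^+0.37) = 0.01291
DIC = [CO2*]/α₀ = 1.954×10^-5 / 0.01291 = 1.514 mmol/kg
CA = (α₁ + 2α₂)·DIC = (0.9568 + 2×0.03026) × 1.514 = 1.54 mmol/kg

CA = 1.54 mmol/kg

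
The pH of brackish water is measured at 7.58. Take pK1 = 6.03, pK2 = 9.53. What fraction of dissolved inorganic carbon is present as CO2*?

α₀ = 0.0271

α₀ = 1 / (1 + K1/[H⁺] + K1K2/[H⁺]²) = 1 / (1 + 10^+1.55 + 10^-0.40)
   = 1 / (1 + 35.481 + 0.39811) = 1/36.879 = 0.02712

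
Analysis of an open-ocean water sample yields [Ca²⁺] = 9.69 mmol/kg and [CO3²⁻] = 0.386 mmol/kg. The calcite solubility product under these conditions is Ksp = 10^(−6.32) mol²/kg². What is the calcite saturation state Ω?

Ksp = 10^(−6.32) = 4.786×10^-7
Ω = [Ca²⁺][CO3²⁻]/Ksp = (9.69×10^-3)(0.386×10^-3) / 4.786×10^-7 = 7.81

Ω = 7.81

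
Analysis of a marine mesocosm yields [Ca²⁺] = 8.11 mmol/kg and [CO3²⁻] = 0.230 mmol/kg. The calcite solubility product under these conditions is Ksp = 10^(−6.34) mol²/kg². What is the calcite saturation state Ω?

Ksp = 10^(−6.34) = 4.571×10^-7
Ω = [Ca²⁺][CO3²⁻]/Ksp = (8.11×10^-3)(0.230×10^-3) / 4.571×10^-7 = 4.08

Ω = 4.08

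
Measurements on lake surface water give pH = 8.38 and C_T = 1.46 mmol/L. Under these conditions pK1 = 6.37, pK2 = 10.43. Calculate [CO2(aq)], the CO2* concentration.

α₀ = 1 / (1 + K1/[H⁺] + K1K2/[H⁺]²) = 1 / (1 + 10^+2.01 + 10^-0.04)
   = 1 / (1 + 102.33 + 0.91201) = 1/104.24 = 0.009593
[CO2*] = α₀ × DIC = 0.009593 × 1.46 = 0.0140 mmol/L = 14.0 μmol/L

[CO2*] = 14.0 μmol/L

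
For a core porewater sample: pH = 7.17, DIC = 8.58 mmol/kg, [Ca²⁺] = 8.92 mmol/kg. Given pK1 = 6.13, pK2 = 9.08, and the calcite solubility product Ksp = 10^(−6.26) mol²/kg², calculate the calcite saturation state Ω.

Ω = 1.55

α₂ = 1 / (1 + [H⁺]/K2 + [H⁺]²/(K1K2)) = 1 / (1 + 10^+1.91 + 10^+0.87)
   = 1 / (1 + 81.283 + 7.4131) = 1/89.696 = 0.01115
[CO3²⁻] = α₂ × DIC = 0.01115 × 8.58 = 0.09566 mmol/kg
Ksp = 10^(−6.26) = 5.495×10^-7
Ω = [Ca²⁺][CO3²⁻]/Ksp = (8.92×10^-3)(9.566×10^-5) / 5.495×10^-7 = 1.55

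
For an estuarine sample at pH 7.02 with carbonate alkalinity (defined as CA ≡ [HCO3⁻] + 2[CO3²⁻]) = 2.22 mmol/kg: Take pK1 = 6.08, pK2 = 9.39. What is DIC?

DIC = 2.46 mmol/kg

CA = [HCO3⁻] + 2[CO3²⁻] = (α₁ + 2α₂)·DIC
At pH 7.02: [H⁺]/K1 = 10^-0.94 = 0.11482, K2/[H⁺] = 10^-2.37 = 0.0042658
α₁ = 1/(1 + 0.11482 + 0.0042658) = 1/1.1191 = 0.8936; α₂ = α₁·K2/[H⁺] = 0.003812
α₁ + 2α₂ = 0.9012
DIC = CA / (α₁ + 2α₂) = 2.22 / 0.9012 = 2.46 mmol/kg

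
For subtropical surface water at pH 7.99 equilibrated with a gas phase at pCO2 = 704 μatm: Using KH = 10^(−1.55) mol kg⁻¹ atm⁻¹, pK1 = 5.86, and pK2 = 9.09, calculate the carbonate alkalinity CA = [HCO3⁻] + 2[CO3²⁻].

[CO2*] = KH · pCO2 = 10^(−1.55) × 704×10^-6 = 1.984×10^-5 mol/kg
α₀ = 1/(1 + K1/[H⁺] + K1K2/[H⁺]²) = 1/(1 + 10^+2.13 + 10^+1.03) = 0.006821
DIC = [CO2*]/α₀ = 1.984×10^-5 / 0.006821 = 2.909 mmol/kg
CA = (α₁ + 2α₂)·DIC = (0.9201 + 2×0.07309) × 2.909 = 3.10 mmol/kg

CA = 3.10 mmol/kg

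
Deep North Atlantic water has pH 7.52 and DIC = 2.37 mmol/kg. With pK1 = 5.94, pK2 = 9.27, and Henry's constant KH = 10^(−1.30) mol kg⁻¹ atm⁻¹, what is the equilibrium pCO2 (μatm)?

α₀ = 1 / (1 + K1/[H⁺] + K1K2/[H⁺]²) = 1 / (1 + 10^+1.58 + 10^-0.17)
   = 1 / (1 + 38.019 + 0.67608) = 1/39.695 = 0.02519
[CO2*] = α₀ × DIC = 0.02519 × 2.37 = 0.05971 mmol/kg
pCO2 = [CO2*]/KH = 5.971×10^-5 / 5.012×10^-2 = 1190 μatm

pCO2 = 1190 μatm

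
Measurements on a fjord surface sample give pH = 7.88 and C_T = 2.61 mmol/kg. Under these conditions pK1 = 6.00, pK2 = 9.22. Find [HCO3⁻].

α₁ = 1 / (1 + [H⁺]/K1 + K2/[H⁺]) = 1 / (1 + 10^-1.88 + 10^-1.34)
   = 1 / (1 + 0.013183 + 0.045709) = 1/1.0589 = 0.9444
[HCO3⁻] = α₁ × DIC = 0.9444 × 2.61 = 2.46 mmol/kg

[HCO3⁻] = 2.46 mmol/kg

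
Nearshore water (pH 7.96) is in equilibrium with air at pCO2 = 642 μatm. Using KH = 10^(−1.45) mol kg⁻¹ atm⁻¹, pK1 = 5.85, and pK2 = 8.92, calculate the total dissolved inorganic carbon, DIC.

DIC = 3.28 mmol/kg

[CO2*] = KH · pCO2 = 10^(−1.45) × 642×10^-6 = 2.278×10^-5 mol/kg
α₀ = 1/(1 + K1/[H⁺] + K1K2/[H⁺]²) = 1/(1 + 10^+2.11 + 10^+1.15) = 0.006947
DIC = [CO2*]/α₀ = 2.278×10^-5 / 0.006947 = 3.28 mmol/kg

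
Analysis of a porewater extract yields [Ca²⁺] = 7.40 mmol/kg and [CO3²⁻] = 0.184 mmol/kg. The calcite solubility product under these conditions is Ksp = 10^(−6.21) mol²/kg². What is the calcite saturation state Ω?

Ω = 2.21

Ksp = 10^(−6.21) = 6.166×10^-7
Ω = [Ca²⁺][CO3²⁻]/Ksp = (7.40×10^-3)(0.184×10^-3) / 6.166×10^-7 = 2.21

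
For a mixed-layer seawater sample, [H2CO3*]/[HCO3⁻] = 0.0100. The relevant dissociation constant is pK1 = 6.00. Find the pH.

From K1 = [H⁺][HCO3⁻]/[H2CO3*]:  pH = pK1 − log₁₀([H2CO3*]/[HCO3⁻])
log₁₀(0.0100) = -2.000
pH = 6.00 − (-2.000) = 8.00

pH = 8.00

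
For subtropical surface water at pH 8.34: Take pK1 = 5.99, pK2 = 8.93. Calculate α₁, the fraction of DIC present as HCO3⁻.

α₁ = 1 / (1 + [H⁺]/K1 + K2/[H⁺]) = 1 / (1 + 10^-2.35 + 10^-0.59)
   = 1 / (1 + 0.0044668 + 0.25704) = 1/1.2615 = 0.7927

α₁ = 0.793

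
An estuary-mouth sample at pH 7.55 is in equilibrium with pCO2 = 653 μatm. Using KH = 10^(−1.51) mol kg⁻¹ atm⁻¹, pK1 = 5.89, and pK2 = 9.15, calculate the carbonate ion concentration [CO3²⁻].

[CO2*] = KH · pCO2 = 10^(−1.51) × 653×10^-6 = 2.018×10^-5 mol/kg
α₀ = 1/(1 + K1/[H⁺] + K1K2/[H⁺]²) = 1/(1 + 10^+1.66 + 10^+0.06) = 0.02090
DIC = [CO2*]/α₀ = 2.018×10^-5 / 0.02090 = 0.9657 mmol/kg
[CO3²⁻] = α₂·DIC; α₂ = 0.02399, so [CO3²⁻] = 0.02399 × 0.9657 = 0.0232 mmol/kg

[CO3²⁻] = 0.0232 mmol/kg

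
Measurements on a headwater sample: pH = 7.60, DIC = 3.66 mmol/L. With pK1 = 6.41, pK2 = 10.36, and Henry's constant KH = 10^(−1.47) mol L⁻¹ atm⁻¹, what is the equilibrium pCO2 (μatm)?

α₀ = 1 / (1 + K1/[H⁺] + K1K2/[H⁺]²) = 1 / (1 + 10^+1.19 + 10^-1.57)
   = 1 / (1 + 15.488 + 0.026915) = 1/16.515 = 0.06055
[CO2*] = α₀ × DIC = 0.06055 × 3.66 = 0.2216 mmol/L
pCO2 = [CO2*]/KH = 2.216×10^-4 / 3.388×10^-2 = 6540 μatm

pCO2 = 6540 μatm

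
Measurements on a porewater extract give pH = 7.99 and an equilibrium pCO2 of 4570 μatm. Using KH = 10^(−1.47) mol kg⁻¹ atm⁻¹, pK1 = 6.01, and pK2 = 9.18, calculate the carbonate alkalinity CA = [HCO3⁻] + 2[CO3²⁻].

[CO2*] = KH · pCO2 = 10^(−1.47) × 4570×10^-6 = 1.549×10^-4 mol/kg
α₀ = 1/(1 + K1/[H⁺] + K1K2/[H⁺]²) = 1/(1 + 10^+1.98 + 10^+0.79) = 0.009740
DIC = [CO2*]/α₀ = 1.549×10^-4 / 0.009740 = 15.90 mmol/kg
CA = (α₁ + 2α₂)·DIC = (0.9302 + 2×0.06006) × 15.90 = 16.7 mmol/kg

CA = 16.7 mmol/kg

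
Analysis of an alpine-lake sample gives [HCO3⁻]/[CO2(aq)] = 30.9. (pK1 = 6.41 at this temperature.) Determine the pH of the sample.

pH = 7.90

From K1 = [H⁺][HCO3⁻]/[CO2(aq)]:  pH = pK1 + log₁₀([HCO3⁻]/[CO2(aq)])
log₁₀(30.9) = +1.490
pH = 6.41 + (+1.490) = 7.90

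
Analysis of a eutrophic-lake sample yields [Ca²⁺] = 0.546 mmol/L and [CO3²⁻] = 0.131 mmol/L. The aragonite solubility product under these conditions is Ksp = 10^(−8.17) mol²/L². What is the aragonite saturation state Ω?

Ω = 10.6

Ksp = 10^(−8.17) = 6.761×10^-9
Ω = [Ca²⁺][CO3²⁻]/Ksp = (0.546×10^-3)(0.131×10^-3) / 6.761×10^-9 = 10.6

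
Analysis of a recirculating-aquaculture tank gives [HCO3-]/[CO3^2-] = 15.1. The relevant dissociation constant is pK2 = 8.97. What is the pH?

pH = 7.79

From K2 = [H⁺][CO3^2-]/[HCO3-]:  pH = pK2 − log₁₀([HCO3-]/[CO3^2-])
log₁₀(15.1) = +1.179
pH = 8.97 − (+1.179) = 7.79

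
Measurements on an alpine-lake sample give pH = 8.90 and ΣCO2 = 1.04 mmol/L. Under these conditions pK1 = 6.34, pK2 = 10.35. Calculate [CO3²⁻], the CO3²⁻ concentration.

α₂ = 1 / (1 + [H⁺]/K2 + [H⁺]²/(K1K2)) = 1 / (1 + 10^+1.45 + 10^-1.11)
   = 1 / (1 + 28.184 + 0.077625) = 1/29.261 = 0.03417
[CO3²⁻] = α₂ × DIC = 0.03417 × 1.04 = 0.0355 mmol/L

[CO3²⁻] = 0.0355 mmol/L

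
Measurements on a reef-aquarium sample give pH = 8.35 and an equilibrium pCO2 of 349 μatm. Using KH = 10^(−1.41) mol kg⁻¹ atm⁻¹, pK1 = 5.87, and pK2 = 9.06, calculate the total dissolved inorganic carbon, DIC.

DIC = 4.91 mmol/kg

[CO2*] = KH · pCO2 = 10^(−1.41) × 349×10^-6 = 1.358×10^-5 mol/kg
α₀ = 1/(1 + K1/[H⁺] + K1K2/[H⁺]²) = 1/(1 + 10^+2.48 + 10^+1.77) = 0.002763
DIC = [CO2*]/α₀ = 1.358×10^-5 / 0.002763 = 4.91 mmol/kg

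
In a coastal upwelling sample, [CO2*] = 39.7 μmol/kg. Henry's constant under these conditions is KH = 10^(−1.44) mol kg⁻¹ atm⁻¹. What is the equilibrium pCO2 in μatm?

pCO2 = 1090 μatm

KH = 10^(−1.44) = 3.631×10^-2 mol kg⁻¹ atm⁻¹
pCO2 = [CO2*]/KH = 39.7×10^-6 / 3.631×10^-2 = 1.09×10^-3 atm = 1090 μatm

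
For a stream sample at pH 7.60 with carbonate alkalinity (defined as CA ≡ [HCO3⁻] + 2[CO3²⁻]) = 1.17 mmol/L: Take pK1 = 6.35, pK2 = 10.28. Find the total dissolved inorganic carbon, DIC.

CA = [HCO3⁻] + 2[CO3²⁻] = (α₁ + 2α₂)·DIC
At pH 7.60: [H⁺]/K1 = 10^-1.25 = 0.056234, K2/[H⁺] = 10^-2.68 = 0.0020893
α₁ = 1/(1 + 0.056234 + 0.0020893) = 1/1.0583 = 0.9449; α₂ = α₁·K2/[H⁺] = 0.001974
α₁ + 2α₂ = 0.9488
DIC = CA / (α₁ + 2α₂) = 1.17 / 0.9488 = 1.23 mmol/L

DIC = 1.23 mmol/L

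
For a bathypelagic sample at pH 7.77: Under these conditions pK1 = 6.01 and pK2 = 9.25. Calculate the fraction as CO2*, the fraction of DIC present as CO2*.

α₀ = 1 / (1 + K1/[H⁺] + K1K2/[H⁺]²) = 1 / (1 + 10^+1.76 + 10^+0.28)
   = 1 / (1 + 57.544 + 1.9055) = 1/60.449 = 0.01654

α₀ = 0.0165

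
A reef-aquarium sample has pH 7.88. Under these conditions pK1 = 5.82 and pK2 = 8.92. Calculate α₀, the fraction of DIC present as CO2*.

α₀ = 1 / (1 + K1/[H⁺] + K1K2/[H⁺]²) = 1 / (1 + 10^+2.06 + 10^+1.02)
   = 1 / (1 + 114.82 + 10.471) = 1/126.29 = 0.007918

α₀ = 0.00792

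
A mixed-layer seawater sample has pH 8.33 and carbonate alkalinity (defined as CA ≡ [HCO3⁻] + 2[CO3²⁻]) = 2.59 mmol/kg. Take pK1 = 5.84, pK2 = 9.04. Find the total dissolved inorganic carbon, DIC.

CA = [HCO3⁻] + 2[CO3²⁻] = (α₁ + 2α₂)·DIC
At pH 8.33: [H⁺]/K1 = 10^-2.49 = 0.0032359, K2/[H⁺] = 10^-0.71 = 0.19498
α₁ = 1/(1 + 0.0032359 + 0.19498) = 1/1.1982 = 0.8346; α₂ = α₁·K2/[H⁺] = 0.1627
α₁ + 2α₂ = 1.1600
DIC = CA / (α₁ + 2α₂) = 2.59 / 1.1600 = 2.23 mmol/kg

DIC = 2.23 mmol/kg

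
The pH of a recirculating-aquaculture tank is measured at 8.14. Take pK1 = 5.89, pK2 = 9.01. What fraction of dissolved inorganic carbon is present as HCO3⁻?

α₁ = 1 / (1 + [H⁺]/K1 + K2/[H⁺]) = 1 / (1 + 10^-2.25 + 10^-0.87)
   = 1 / (1 + 0.0056234 + 0.13490) = 1/1.1405 = 0.8768

α₁ = 0.877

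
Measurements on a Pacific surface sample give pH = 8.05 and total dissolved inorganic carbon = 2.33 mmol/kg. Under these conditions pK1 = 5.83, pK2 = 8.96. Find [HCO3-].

[HCO3⁻] = 2.06 mmol/kg

α₁ = 1 / (1 + [H⁺]/K1 + K2/[H⁺]) = 1 / (1 + 10^-2.22 + 10^-0.91)
   = 1 / (1 + 0.0060256 + 0.12303) = 1/1.1291 = 0.8857
[HCO3⁻] = α₁ × DIC = 0.8857 × 2.33 = 2.06 mmol/kg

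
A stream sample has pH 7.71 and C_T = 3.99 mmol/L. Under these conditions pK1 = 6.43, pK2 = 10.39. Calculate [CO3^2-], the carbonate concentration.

[CO3²⁻] = 7.90 μmol/L

α₂ = 1 / (1 + [H⁺]/K2 + [H⁺]²/(K1K2)) = 1 / (1 + 10^+2.68 + 10^+1.40)
   = 1 / (1 + 478.63 + 25.119) = 1/504.75 = 0.001981
[CO3²⁻] = α₂ × DIC = 0.001981 × 3.99 = 0.00790 mmol/L = 7.90 μmol/L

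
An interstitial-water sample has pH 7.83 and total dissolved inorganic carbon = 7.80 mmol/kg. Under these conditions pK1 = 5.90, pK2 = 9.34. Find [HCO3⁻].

α₁ = 1 / (1 + [H⁺]/K1 + K2/[H⁺]) = 1 / (1 + 10^-1.93 + 10^-1.51)
   = 1 / (1 + 0.011749 + 0.030903) = 1/1.0427 = 0.9591
[HCO3⁻] = α₁ × DIC = 0.9591 × 7.80 = 7.48 mmol/kg

[HCO3⁻] = 7.48 mmol/kg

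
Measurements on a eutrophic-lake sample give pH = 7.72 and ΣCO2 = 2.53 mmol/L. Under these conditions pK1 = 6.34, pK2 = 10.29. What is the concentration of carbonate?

[CO3²⁻] = 6.52 μmol/L

α₂ = 1 / (1 + [H⁺]/K2 + [H⁺]²/(K1K2)) = 1 / (1 + 10^+2.57 + 10^+1.19)
   = 1 / (1 + 371.54 + 15.488) = 1/388.02 = 0.002577
[CO3²⁻] = α₂ × DIC = 0.002577 × 2.53 = 0.00652 mmol/L = 6.52 μmol/L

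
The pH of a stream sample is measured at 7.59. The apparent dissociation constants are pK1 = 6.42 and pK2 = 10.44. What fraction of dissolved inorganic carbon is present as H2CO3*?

α₀ = 1 / (1 + K1/[H⁺] + K1K2/[H⁺]²) = 1 / (1 + 10^+1.17 + 10^-1.68)
   = 1 / (1 + 14.791 + 0.020893) = 1/15.812 = 0.06324

α₀ = 0.0632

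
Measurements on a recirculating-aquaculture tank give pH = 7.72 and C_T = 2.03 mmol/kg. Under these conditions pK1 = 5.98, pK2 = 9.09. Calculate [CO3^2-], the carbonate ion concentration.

[CO3²⁻] = 0.0816 mmol/kg

α₂ = 1 / (1 + [H⁺]/K2 + [H⁺]²/(K1K2)) = 1 / (1 + 10^+1.37 + 10^-0.37)
   = 1 / (1 + 23.442 + 0.42658) = 1/24.869 = 0.04021
[CO3²⁻] = α₂ × DIC = 0.04021 × 2.03 = 0.0816 mmol/kg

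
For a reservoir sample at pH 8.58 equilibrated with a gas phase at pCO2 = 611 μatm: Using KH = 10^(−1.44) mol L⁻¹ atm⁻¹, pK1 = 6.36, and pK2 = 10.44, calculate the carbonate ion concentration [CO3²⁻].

[CO3²⁻] = 0.0508 mmol/L

[CO2*] = KH · pCO2 = 10^(−1.44) × 611×10^-6 = 2.218×10^-5 mol/L
α₀ = 1/(1 + K1/[H⁺] + K1K2/[H⁺]²) = 1/(1 + 10^+2.22 + 10^+0.36) = 0.005908
DIC = [CO2*]/α₀ = 2.218×10^-5 / 0.005908 = 3.755 mmol/L
[CO3²⁻] = α₂·DIC; α₂ = 0.01354, so [CO3²⁻] = 0.01354 × 3.755 = 0.0508 mmol/L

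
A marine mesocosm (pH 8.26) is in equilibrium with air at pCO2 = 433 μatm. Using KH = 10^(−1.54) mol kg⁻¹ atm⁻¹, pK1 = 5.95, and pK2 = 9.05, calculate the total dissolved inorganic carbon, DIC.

[CO2*] = KH · pCO2 = 10^(−1.54) × 433×10^-6 = 1.249×10^-5 mol/kg
α₀ = 1/(1 + K1/[H⁺] + K1K2/[H⁺]²) = 1/(1 + 10^+2.31 + 10^+1.52) = 0.004197
DIC = [CO2*]/α₀ = 1.249×10^-5 / 0.004197 = 2.98 mmol/kg

DIC = 2.98 mmol/kg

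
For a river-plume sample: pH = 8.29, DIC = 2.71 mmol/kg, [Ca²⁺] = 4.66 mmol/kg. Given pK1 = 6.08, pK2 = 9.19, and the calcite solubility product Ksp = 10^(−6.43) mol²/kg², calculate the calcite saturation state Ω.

Ω = 3.78

α₂ = 1 / (1 + [H⁺]/K2 + [H⁺]²/(K1K2)) = 1 / (1 + 10^+0.90 + 10^-1.31)
   = 1 / (1 + 7.9433 + 0.048978) = 1/8.9923 = 0.1112
[CO3²⁻] = α₂ × DIC = 0.1112 × 2.71 = 0.3014 mmol/kg
Ksp = 10^(−6.43) = 3.715×10^-7
Ω = [Ca²⁺][CO3²⁻]/Ksp = (4.66×10^-3)(3.014×10^-4) / 3.715×10^-7 = 3.78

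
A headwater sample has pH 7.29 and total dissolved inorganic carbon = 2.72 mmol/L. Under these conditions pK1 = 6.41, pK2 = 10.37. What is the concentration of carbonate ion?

α₂ = 1 / (1 + [H⁺]/K2 + [H⁺]²/(K1K2)) = 1 / (1 + 10^+3.08 + 10^+2.20)
   = 1 / (1 + 1202.3 + 158.49) = 1/1361.8 = 0.0007343
[CO3²⁻] = α₂ × DIC = 0.0007343 × 2.72 = 0.00200 mmol/L = 2.00 μmol/L

[CO3²⁻] = 2.00 μmol/L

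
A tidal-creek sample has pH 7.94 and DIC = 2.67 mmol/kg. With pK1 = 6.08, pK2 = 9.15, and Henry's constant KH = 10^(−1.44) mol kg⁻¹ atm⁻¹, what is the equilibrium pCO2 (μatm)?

pCO2 = 944 μatm

α₀ = 1 / (1 + K1/[H⁺] + K1K2/[H⁺]²) = 1 / (1 + 10^+1.86 + 10^+0.65)
   = 1 / (1 + 72.444 + 4.4668) = 1/77.910 = 0.01284
[CO2*] = α₀ × DIC = 0.01284 × 2.67 = 0.03427 mmol/kg
pCO2 = [CO2*]/KH = 3.427×10^-5 / 3.631×10^-2 = 944 μatm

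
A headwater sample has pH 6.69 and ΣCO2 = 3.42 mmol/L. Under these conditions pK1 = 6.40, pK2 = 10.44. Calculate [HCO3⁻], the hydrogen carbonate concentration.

α₁ = 1 / (1 + [H⁺]/K1 + K2/[H⁺]) = 1 / (1 + 10^-0.29 + 10^-3.75)
   = 1 / (1 + 0.51286 + 0.00017783) = 1/1.5130 = 0.6609
[HCO3⁻] = α₁ × DIC = 0.6609 × 3.42 = 2.26 mmol/L

[HCO3⁻] = 2.26 mmol/L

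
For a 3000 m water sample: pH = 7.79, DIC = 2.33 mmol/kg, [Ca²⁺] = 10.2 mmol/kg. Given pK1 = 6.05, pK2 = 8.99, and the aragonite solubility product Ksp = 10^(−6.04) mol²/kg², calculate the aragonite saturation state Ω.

Ω = 1.52

α₂ = 1 / (1 + [H⁺]/K2 + [H⁺]²/(K1K2)) = 1 / (1 + 10^+1.20 + 10^-0.54)
   = 1 / (1 + 15.849 + 0.28840) = 1/17.137 = 0.05835
[CO3²⁻] = α₂ × DIC = 0.05835 × 2.33 = 0.1360 mmol/kg
Ksp = 10^(−6.04) = 9.120×10^-7
Ω = [Ca²⁺][CO3²⁻]/Ksp = (10.2×10^-3)(1.360×10^-4) / 9.120×10^-7 = 1.52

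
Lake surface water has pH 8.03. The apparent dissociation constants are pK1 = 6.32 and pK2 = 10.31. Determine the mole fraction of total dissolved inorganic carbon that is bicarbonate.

α₁ = 0.976

α₁ = 1 / (1 + [H⁺]/K1 + K2/[H⁺]) = 1 / (1 + 10^-1.71 + 10^-2.28)
   = 1 / (1 + 0.019498 + 0.0052481) = 1/1.0247 = 0.9759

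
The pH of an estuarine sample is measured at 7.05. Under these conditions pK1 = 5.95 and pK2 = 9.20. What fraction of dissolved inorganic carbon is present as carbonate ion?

α₂ = 1 / (1 + [H⁺]/K2 + [H⁺]²/(K1K2)) = 1 / (1 + 10^+2.15 + 10^+1.05)
   = 1 / (1 + 141.25 + 11.220) = 1/153.47 = 0.006516

α₂ = 0.00652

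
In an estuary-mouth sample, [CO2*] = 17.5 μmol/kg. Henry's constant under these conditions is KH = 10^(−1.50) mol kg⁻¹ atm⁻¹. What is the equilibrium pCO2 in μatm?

pCO2 = 553 μatm

KH = 10^(−1.50) = 3.162×10^-2 mol kg⁻¹ atm⁻¹
pCO2 = [CO2*]/KH = 17.5×10^-6 / 3.162×10^-2 = 5.53×10^-4 atm = 553 μatm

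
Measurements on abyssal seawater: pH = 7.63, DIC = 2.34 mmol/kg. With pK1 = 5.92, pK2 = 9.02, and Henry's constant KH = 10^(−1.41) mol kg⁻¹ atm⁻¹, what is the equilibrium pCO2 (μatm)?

pCO2 = 1110 μatm

α₀ = 1 / (1 + K1/[H⁺] + K1K2/[H⁺]²) = 1 / (1 + 10^+1.71 + 10^+0.32)
   = 1 / (1 + 51.286 + 2.0893) = 1/54.375 = 0.01839
[CO2*] = α₀ × DIC = 0.01839 × 2.34 = 0.04303 mmol/kg
pCO2 = [CO2*]/KH = 4.303×10^-5 / 3.890×10^-2 = 1110 μatm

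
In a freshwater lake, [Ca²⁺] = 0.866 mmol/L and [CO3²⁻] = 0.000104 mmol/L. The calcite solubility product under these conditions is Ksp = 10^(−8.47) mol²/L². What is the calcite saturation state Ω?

Ksp = 10^(−8.47) = 3.388×10^-9
Ω = [Ca²⁺][CO3²⁻]/Ksp = (0.866×10^-3)(0.000104×10^-3) / 3.388×10^-9 = 0.0266

Ω = 0.0266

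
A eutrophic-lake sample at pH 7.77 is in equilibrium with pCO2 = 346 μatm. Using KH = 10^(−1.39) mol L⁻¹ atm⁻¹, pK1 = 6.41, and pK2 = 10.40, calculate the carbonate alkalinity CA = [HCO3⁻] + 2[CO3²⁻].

[CO2*] = KH · pCO2 = 10^(−1.39) × 346×10^-6 = 1.410×10^-5 mol/L
α₀ = 1/(1 + K1/[H⁺] + K1K2/[H⁺]²) = 1/(1 + 10^+1.36 + 10^-1.27) = 0.04173
DIC = [CO2*]/α₀ = 1.410×10^-5 / 0.04173 = 0.3378 mmol/L
CA = (α₁ + 2α₂)·DIC = (0.9560 + 2×0.002241) × 0.3378 = 0.324 mmol/L

CA = 0.324 mmol/L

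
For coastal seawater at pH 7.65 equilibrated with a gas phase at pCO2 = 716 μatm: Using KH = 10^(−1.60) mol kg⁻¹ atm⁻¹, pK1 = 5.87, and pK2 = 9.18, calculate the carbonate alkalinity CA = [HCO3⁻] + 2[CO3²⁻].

CA = 1.15 mmol/kg

[CO2*] = KH · pCO2 = 10^(−1.60) × 716×10^-6 = 1.799×10^-5 mol/kg
α₀ = 1/(1 + K1/[H⁺] + K1K2/[H⁺]²) = 1/(1 + 10^+1.78 + 10^+0.25) = 0.01586
DIC = [CO2*]/α₀ = 1.799×10^-5 / 0.01586 = 1.134 mmol/kg
CA = (α₁ + 2α₂)·DIC = (0.9559 + 2×0.02821) × 1.134 = 1.15 mmol/kg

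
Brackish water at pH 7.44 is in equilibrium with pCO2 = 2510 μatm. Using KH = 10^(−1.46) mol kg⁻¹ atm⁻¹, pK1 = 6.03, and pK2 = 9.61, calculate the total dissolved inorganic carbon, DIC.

[CO2*] = KH · pCO2 = 10^(−1.46) × 2510×10^-6 = 8.703×10^-5 mol/kg
α₀ = 1/(1 + K1/[H⁺] + K1K2/[H⁺]²) = 1/(1 + 10^+1.41 + 10^-0.76) = 0.03721
DIC = [CO2*]/α₀ = 8.703×10^-5 / 0.03721 = 2.34 mmol/kg

DIC = 2.34 mmol/kg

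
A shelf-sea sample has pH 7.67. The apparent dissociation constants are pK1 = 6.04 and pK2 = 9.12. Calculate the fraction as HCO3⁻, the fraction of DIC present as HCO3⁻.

α₁ = 1 / (1 + [H⁺]/K1 + K2/[H⁺]) = 1 / (1 + 10^-1.63 + 10^-1.45)
   = 1 / (1 + 0.023442 + 0.035481) = 1/1.0589 = 0.9444

α₁ = 0.944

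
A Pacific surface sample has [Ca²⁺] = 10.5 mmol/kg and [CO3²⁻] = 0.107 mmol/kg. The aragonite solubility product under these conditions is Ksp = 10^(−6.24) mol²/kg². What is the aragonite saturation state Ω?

Ksp = 10^(−6.24) = 5.754×10^-7
Ω = [Ca²⁺][CO3²⁻]/Ksp = (10.5×10^-3)(0.107×10^-3) / 5.754×10^-7 = 1.95

Ω = 1.95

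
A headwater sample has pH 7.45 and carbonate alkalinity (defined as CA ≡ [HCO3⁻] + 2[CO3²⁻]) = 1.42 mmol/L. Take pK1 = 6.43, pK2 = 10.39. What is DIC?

DIC = 1.55 mmol/L

CA = [HCO3⁻] + 2[CO3²⁻] = (α₁ + 2α₂)·DIC
At pH 7.45: [H⁺]/K1 = 10^-1.02 = 0.095499, K2/[H⁺] = 10^-2.94 = 0.0011482
α₁ = 1/(1 + 0.095499 + 0.0011482) = 1/1.0966 = 0.9119; α₂ = α₁·K2/[H⁺] = 0.001047
α₁ + 2α₂ = 0.9140
DIC = CA / (α₁ + 2α₂) = 1.42 / 0.9140 = 1.55 mmol/L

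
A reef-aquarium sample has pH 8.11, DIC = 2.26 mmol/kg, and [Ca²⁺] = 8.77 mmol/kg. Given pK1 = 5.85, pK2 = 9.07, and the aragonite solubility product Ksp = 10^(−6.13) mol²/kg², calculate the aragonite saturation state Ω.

Ω = 2.63

α₂ = 1 / (1 + [H⁺]/K2 + [H⁺]²/(K1K2)) = 1 / (1 + 10^+0.96 + 10^-1.30)
   = 1 / (1 + 9.1201 + 0.050119) = 1/10.170 = 0.09833
[CO3²⁻] = α₂ × DIC = 0.09833 × 2.26 = 0.2222 mmol/kg
Ksp = 10^(−6.13) = 7.413×10^-7
Ω = [Ca²⁺][CO3²⁻]/Ksp = (8.77×10^-3)(2.222×10^-4) / 7.413×10^-7 = 2.63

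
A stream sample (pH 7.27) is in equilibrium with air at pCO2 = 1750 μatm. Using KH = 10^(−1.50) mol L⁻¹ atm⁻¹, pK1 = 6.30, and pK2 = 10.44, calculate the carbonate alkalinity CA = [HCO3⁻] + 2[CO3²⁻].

[CO2*] = KH · pCO2 = 10^(−1.50) × 1750×10^-6 = 5.534×10^-5 mol/L
α₀ = 1/(1 + K1/[H⁺] + K1K2/[H⁺]²) = 1/(1 + 10^+0.97 + 10^-2.20) = 0.09672
DIC = [CO2*]/α₀ = 5.534×10^-5 / 0.09672 = 0.5722 mmol/L
CA = (α₁ + 2α₂)·DIC = (0.9027 + 2×0.0006103) × 0.5722 = 0.517 mmol/L

CA = 0.517 mmol/L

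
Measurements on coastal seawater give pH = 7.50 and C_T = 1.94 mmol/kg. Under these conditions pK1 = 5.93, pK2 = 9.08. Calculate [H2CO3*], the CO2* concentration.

[CO2*] = 0.0496 mmol/kg

α₀ = 1 / (1 + K1/[H⁺] + K1K2/[H⁺]²) = 1 / (1 + 10^+1.57 + 10^-0.01)
   = 1 / (1 + 37.154 + 0.97724) = 1/39.131 = 0.02556
[CO2*] = α₀ × DIC = 0.02556 × 1.94 = 0.0496 mmol/kg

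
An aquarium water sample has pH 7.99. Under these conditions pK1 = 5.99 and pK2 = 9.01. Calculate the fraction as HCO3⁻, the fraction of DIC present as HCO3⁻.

α₁ = 0.905

α₁ = 1 / (1 + [H⁺]/K1 + K2/[H⁺]) = 1 / (1 + 10^-2.00 + 10^-1.02)
   = 1 / (1 + 0.010000 + 0.095499) = 1/1.1055 = 0.9046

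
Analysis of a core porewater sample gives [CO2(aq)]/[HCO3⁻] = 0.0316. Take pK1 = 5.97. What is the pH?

From K1 = [H⁺][HCO3⁻]/[CO2(aq)]:  pH = pK1 − log₁₀([CO2(aq)]/[HCO3⁻])
log₁₀(0.0316) = -1.500
pH = 5.97 − (-1.500) = 7.47

pH = 7.47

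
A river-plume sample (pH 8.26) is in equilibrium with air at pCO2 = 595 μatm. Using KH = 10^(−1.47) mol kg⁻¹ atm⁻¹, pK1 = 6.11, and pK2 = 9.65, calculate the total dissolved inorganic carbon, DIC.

[CO2*] = KH · pCO2 = 10^(−1.47) × 595×10^-6 = 2.016×10^-5 mol/kg
α₀ = 1/(1 + K1/[H⁺] + K1K2/[H⁺]²) = 1/(1 + 10^+2.15 + 10^+0.76) = 0.006756
DIC = [CO2*]/α₀ = 2.016×10^-5 / 0.006756 = 2.98 mmol/kg

DIC = 2.98 mmol/kg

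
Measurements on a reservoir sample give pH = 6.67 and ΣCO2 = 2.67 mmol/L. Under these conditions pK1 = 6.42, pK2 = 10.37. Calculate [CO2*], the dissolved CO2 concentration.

[CO2*] = 0.961 mmol/L

α₀ = 1 / (1 + K1/[H⁺] + K1K2/[H⁺]²) = 1 / (1 + 10^+0.25 + 10^-3.45)
   = 1 / (1 + 1.7783 + 0.00035481) = 1/2.7786 = 0.3599
[CO2*] = α₀ × DIC = 0.3599 × 2.67 = 0.961 mmol/L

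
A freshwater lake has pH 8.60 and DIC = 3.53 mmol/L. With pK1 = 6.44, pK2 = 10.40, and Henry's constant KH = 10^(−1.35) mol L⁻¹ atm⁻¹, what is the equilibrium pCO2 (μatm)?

α₀ = 1 / (1 + K1/[H⁺] + K1K2/[H⁺]²) = 1 / (1 + 10^+2.16 + 10^+0.36)
   = 1 / (1 + 144.54 + 2.2909) = 1/147.83 = 0.006764
[CO2*] = α₀ × DIC = 0.006764 × 3.53 = 0.02388 mmol/L
pCO2 = [CO2*]/KH = 2.388×10^-5 / 4.467×10^-2 = 535 μatm

pCO2 = 535 μatm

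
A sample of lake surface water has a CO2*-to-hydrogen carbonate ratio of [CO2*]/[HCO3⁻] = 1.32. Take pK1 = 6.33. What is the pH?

pH = 6.21

From K1 = [H⁺][HCO3⁻]/[CO2*]:  pH = pK1 − log₁₀([CO2*]/[HCO3⁻])
log₁₀(1.32) = +0.121
pH = 6.33 − (+0.121) = 6.21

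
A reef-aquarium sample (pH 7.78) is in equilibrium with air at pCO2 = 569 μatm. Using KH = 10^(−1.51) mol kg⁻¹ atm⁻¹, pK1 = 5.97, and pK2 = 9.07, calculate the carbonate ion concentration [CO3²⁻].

[CO2*] = KH · pCO2 = 10^(−1.51) × 569×10^-6 = 1.758×10^-5 mol/kg
α₀ = 1/(1 + K1/[H⁺] + K1K2/[H⁺]²) = 1/(1 + 10^+1.81 + 10^+0.52) = 0.01452
DIC = [CO2*]/α₀ = 1.758×10^-5 / 0.01452 = 1.211 mmol/kg
[CO3²⁻] = α₂·DIC; α₂ = 0.04808, so [CO3²⁻] = 0.04808 × 1.211 = 0.0582 mmol/kg

[CO3²⁻] = 0.0582 mmol/kg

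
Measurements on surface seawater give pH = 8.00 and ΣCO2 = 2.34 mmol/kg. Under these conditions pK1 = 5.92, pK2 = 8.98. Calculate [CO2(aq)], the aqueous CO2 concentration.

[CO2*] = 17.5 μmol/kg

α₀ = 1 / (1 + K1/[H⁺] + K1K2/[H⁺]²) = 1 / (1 + 10^+2.08 + 10^+1.10)
   = 1 / (1 + 120.23 + 12.589) = 1/133.82 = 0.007473
[CO2*] = α₀ × DIC = 0.007473 × 2.34 = 0.0175 mmol/kg = 17.5 μmol/kg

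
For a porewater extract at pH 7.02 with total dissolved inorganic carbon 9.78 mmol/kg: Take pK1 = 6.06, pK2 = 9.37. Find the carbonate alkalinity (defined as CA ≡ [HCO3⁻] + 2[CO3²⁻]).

CA = 8.86 mmol/kg

CA = [HCO3⁻] + 2[CO3²⁻] = (α₁ + 2α₂)·DIC
At pH 7.02: [H⁺]/K1 = 10^-0.96 = 0.10965, K2/[H⁺] = 10^-2.35 = 0.0044668
α₁ = 1/(1 + 0.10965 + 0.0044668) = 1/1.1141 = 0.8976; α₂ = α₁·K2/[H⁺] = 0.004009
α₁ + 2α₂ = 0.9056
CA = 0.9056 × 9.78 = 8.86 mmol/kg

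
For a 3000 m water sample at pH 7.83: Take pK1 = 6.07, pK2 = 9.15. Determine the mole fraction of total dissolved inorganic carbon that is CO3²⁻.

α₂ = 0.0449

α₂ = 1 / (1 + [H⁺]/K2 + [H⁺]²/(K1K2)) = 1 / (1 + 10^+1.32 + 10^-0.44)
   = 1 / (1 + 20.893 + 0.36308) = 1/22.256 = 0.04493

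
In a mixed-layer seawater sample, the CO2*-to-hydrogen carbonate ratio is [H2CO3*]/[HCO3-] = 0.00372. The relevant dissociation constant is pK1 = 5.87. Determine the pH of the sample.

From K1 = [H⁺][HCO3-]/[H2CO3*]:  pH = pK1 − log₁₀([H2CO3*]/[HCO3-])
log₁₀(0.00372) = -2.429
pH = 5.87 − (-2.429) = 8.30

pH = 8.30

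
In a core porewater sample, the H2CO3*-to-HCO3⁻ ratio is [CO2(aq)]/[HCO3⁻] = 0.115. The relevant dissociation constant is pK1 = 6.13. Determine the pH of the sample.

pH = 7.07

From K1 = [H⁺][HCO3⁻]/[CO2(aq)]:  pH = pK1 − log₁₀([CO2(aq)]/[HCO3⁻])
log₁₀(0.115) = -0.939
pH = 6.13 − (-0.939) = 7.07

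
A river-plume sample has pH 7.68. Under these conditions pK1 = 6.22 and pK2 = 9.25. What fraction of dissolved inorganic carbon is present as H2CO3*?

α₀ = 1 / (1 + K1/[H⁺] + K1K2/[H⁺]²) = 1 / (1 + 10^+1.46 + 10^-0.11)
   = 1 / (1 + 28.840 + 0.77625) = 1/30.617 = 0.03266

α₀ = 0.0327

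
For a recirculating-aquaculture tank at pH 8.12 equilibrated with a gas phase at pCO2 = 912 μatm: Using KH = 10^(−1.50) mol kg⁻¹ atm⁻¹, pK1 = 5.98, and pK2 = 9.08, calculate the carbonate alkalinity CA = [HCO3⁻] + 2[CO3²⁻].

CA = 4.85 mmol/kg

[CO2*] = KH · pCO2 = 10^(−1.50) × 912×10^-6 = 2.884×10^-5 mol/kg
α₀ = 1/(1 + K1/[H⁺] + K1K2/[H⁺]²) = 1/(1 + 10^+2.14 + 10^+1.18) = 0.006486
DIC = [CO2*]/α₀ = 2.884×10^-5 / 0.006486 = 4.446 mmol/kg
CA = (α₁ + 2α₂)·DIC = (0.8953 + 2×0.09817) × 4.446 = 4.85 mmol/kg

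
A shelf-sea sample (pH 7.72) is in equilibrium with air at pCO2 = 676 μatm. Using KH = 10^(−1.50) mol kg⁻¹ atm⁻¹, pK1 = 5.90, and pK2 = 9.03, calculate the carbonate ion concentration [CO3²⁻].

[CO2*] = KH · pCO2 = 10^(−1.50) × 676×10^-6 = 2.138×10^-5 mol/kg
α₀ = 1/(1 + K1/[H⁺] + K1K2/[H⁺]²) = 1/(1 + 10^+1.82 + 10^+0.51) = 0.01422
DIC = [CO2*]/α₀ = 2.138×10^-5 / 0.01422 = 1.503 mmol/kg
[CO3²⁻] = α₂·DIC; α₂ = 0.04603, so [CO3²⁻] = 0.04603 × 1.503 = 0.0692 mmol/kg

[CO3²⁻] = 0.0692 mmol/kg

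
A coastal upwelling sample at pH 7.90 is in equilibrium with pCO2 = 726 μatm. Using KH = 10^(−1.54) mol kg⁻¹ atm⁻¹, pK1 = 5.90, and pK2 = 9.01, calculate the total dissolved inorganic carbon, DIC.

[CO2*] = KH · pCO2 = 10^(−1.54) × 726×10^-6 = 2.094×10^-5 mol/kg
α₀ = 1/(1 + K1/[H⁺] + K1K2/[H⁺]²) = 1/(1 + 10^+2.00 + 10^+0.89) = 0.009194
DIC = [CO2*]/α₀ = 2.094×10^-5 / 0.009194 = 2.28 mmol/kg

DIC = 2.28 mmol/kg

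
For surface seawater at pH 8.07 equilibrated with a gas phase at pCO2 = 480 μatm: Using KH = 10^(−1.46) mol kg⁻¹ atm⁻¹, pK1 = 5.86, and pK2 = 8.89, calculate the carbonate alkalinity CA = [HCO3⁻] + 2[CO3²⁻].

[CO2*] = KH · pCO2 = 10^(−1.46) × 480×10^-6 = 1.664×10^-5 mol/kg
α₀ = 1/(1 + K1/[H⁺] + K1K2/[H⁺]²) = 1/(1 + 10^+2.21 + 10^+1.39) = 0.005327
DIC = [CO2*]/α₀ = 1.664×10^-5 / 0.005327 = 3.124 mmol/kg
CA = (α₁ + 2α₂)·DIC = (0.8639 + 2×0.1308) × 3.124 = 3.52 mmol/kg

CA = 3.52 mmol/kg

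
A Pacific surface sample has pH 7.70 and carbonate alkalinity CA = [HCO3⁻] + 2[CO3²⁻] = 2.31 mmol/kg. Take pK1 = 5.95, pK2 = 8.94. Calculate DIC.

CA = [HCO3⁻] + 2[CO3²⁻] = (α₁ + 2α₂)·DIC
At pH 7.70: [H⁺]/K1 = 10^-1.75 = 0.017783, K2/[H⁺] = 10^-1.24 = 0.057544
α₁ = 1/(1 + 0.017783 + 0.057544) = 1/1.0753 = 0.9299; α₂ = α₁·K2/[H⁺] = 0.05351
α₁ + 2α₂ = 1.0370
DIC = CA / (α₁ + 2α₂) = 2.31 / 1.0370 = 2.23 mmol/kg

DIC = 2.23 mmol/kg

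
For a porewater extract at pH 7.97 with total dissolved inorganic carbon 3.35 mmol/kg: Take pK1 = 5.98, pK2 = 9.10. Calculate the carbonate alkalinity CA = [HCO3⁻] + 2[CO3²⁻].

CA = 3.55 mmol/kg

CA = [HCO3⁻] + 2[CO3²⁻] = (α₁ + 2α₂)·DIC
At pH 7.97: [H⁺]/K1 = 10^-1.99 = 0.010233, K2/[H⁺] = 10^-1.13 = 0.074131
α₁ = 1/(1 + 0.010233 + 0.074131) = 1/1.0844 = 0.9222; α₂ = α₁·K2/[H⁺] = 0.06836
α₁ + 2α₂ = 1.0589
CA = 1.0589 × 3.35 = 3.55 mmol/kg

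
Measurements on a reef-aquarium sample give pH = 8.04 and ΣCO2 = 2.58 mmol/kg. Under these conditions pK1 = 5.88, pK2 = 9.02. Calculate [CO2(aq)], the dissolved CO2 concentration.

α₀ = 1 / (1 + K1/[H⁺] + K1K2/[H⁺]²) = 1 / (1 + 10^+2.16 + 10^+1.18)
   = 1 / (1 + 144.54 + 15.136) = 1/160.68 = 0.006224
[CO2*] = α₀ × DIC = 0.006224 × 2.58 = 0.0161 mmol/kg = 16.1 μmol/kg

[CO2*] = 16.1 μmol/kg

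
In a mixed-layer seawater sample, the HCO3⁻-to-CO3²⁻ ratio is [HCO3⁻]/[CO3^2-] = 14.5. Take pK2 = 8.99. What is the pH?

From K2 = [H⁺][CO3^2-]/[HCO3⁻]:  pH = pK2 − log₁₀([HCO3⁻]/[CO3^2-])
log₁₀(14.5) = +1.161
pH = 8.99 − (+1.161) = 7.83

pH = 7.83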